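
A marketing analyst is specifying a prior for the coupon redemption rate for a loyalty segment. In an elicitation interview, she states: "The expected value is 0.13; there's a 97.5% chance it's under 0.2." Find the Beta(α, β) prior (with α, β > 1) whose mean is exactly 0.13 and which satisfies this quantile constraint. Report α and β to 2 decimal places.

α ≈ 13.76, β ≈ 92.07

With mean 0.13 fixed, write α = 0.13s, β = 0.87s where s = α+β.
Need P(θ < 0.2) = 0.975 under Beta(0.13s, 0.87s). Normal approximation: (q−m)/√(m(1−m)/s) ≈ z_{0.975} = 1.96, so s ≈ 0.13·0.87·(1.96)²/(0.2−0.13)² = 88.7.
At s = 88.7: P(θ<0.2) ≈ 0.965. Adjusting to match 0.975 gives s ≈ 105.82.
So α = 0.13·105.82 ≈ 13.76, β = 0.87·105.82 ≈ 92.07.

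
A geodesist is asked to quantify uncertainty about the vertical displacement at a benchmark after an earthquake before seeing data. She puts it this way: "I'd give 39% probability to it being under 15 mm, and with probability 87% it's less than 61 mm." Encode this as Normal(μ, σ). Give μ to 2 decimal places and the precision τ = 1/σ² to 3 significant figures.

μ = 24.14, τ = 0.000934

For Normal(μ,σ), the p-quantile is μ + z_p·σ. Here z_{0.39} = -0.2793, z_{0.87} = 1.126.
So 15 = μ − 0.2793σ and 61 = μ + 1.126σ.
Subtracting: σ = (61 − 15)/(1.126 − (-0.2793)) = 32.72.
Then μ = 15 − (-0.2793)·32.72 = 24.14.
Precision τ = 1/σ² = 1/32.72² = 0.000934.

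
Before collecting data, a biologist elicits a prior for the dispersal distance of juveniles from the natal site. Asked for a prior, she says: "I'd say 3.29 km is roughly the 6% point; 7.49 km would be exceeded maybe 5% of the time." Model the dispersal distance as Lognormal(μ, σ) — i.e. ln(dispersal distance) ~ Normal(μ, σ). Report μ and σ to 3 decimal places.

If T ~ Lognormal(μ,σ) then ln T ~ Normal(μ,σ), so the p-quantile of ln T is μ + z_p·σ.
ln(3.29) = 1.191 and ln(7.49) = 2.014; z_{0.06} = -1.555, z_{0.95} = 1.645.
σ = (2.014 − 1.191)/(1.645 − (-1.555)) = 0.257.
μ = 1.191 − (-1.555)·0.257 = 1.591.

μ ≈ 1.591, σ ≈ 0.257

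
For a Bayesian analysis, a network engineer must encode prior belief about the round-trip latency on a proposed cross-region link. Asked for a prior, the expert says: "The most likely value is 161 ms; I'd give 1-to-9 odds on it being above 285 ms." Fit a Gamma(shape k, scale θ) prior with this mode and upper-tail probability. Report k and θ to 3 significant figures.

k ≈ 6.83, θ ≈ 27.6

Gamma(k,θ) with k>1 has mode (k−1)θ, so θ = 161/(k−1).
Need P(X < 285) = 0.9 with θ tied to k this way. Start at k = 2, θ = 161: P(X<285) ≈ 0.528.
Too low — raise k to concentrate. Iterating converges to k ≈ 6.83.
Then θ = 161/(6.83−1) ≈ 27.6.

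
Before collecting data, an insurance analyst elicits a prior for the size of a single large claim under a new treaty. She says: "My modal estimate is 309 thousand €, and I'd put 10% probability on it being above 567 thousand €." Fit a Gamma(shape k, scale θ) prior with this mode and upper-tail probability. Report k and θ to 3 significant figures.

k ≈ 6.18, θ ≈ 59.7

Gamma(k,θ) with k>1 has mode (k−1)θ, so θ = 309/(k−1).
Need P(X < 567) = 0.9 with θ tied to k this way. Start at k = 2, θ = 309: P(X<567) ≈ 0.547.
Too low — raise k to concentrate. Iterating converges to k ≈ 6.18.
Then θ = 309/(6.18−1) ≈ 59.7.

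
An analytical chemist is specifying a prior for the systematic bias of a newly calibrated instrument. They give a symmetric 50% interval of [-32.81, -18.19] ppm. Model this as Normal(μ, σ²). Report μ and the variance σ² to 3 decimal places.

μ = -25.500, σ² = 117.458

A symmetric 50% interval runs μ ± z·σ with z = 0.6745.
Half-width = 7.31, so σ = 7.31/0.6745 = 10.8378 and σ² = 117.458.
μ is the interval midpoint, -25.500.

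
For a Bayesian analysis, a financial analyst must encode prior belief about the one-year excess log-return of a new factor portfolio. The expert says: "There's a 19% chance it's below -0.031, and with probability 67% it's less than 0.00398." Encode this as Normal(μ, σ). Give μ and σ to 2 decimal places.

For Normal(μ,σ), the p-quantile is μ + z_p·σ. Here z_{0.19} = -0.8779, z_{0.67} = 0.4399.
So -0.031 = μ − 0.8779σ and 0.00398 = μ + 0.4399σ.
Subtracting: σ = (0.00398 − -0.031)/(0.4399 − (-0.8779)) = 0.03.
Then μ = -0.031 − (-0.8779)·0.03 = -0.01.

μ = -0.01, σ = 0.03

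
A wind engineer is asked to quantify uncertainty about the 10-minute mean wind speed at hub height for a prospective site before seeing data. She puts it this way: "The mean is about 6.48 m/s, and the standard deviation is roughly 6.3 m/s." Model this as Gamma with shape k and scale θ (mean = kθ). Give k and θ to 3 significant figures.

k ≈ 1.06, θ ≈ 6.12

For Gamma(k, scale θ): mean = kθ, variance = kθ², so CV = 1/√k.
CV = SD/mean = 6.3/6.48 = 0.9722, hence k = 1/CV² = 1.06.
Then θ = mean/k = 6.48/1.06 = 6.12.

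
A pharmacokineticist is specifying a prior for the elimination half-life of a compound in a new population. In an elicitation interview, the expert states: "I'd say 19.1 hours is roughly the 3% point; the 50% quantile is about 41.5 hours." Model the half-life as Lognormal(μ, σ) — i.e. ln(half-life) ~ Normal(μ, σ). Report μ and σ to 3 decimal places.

If T ~ Lognormal(μ,σ) then ln T ~ Normal(μ,σ), so the p-quantile of ln T is μ + z_p·σ.
ln(19.1) = 2.95 and ln(41.5) = 3.726; z_{0.03} = -1.881, z_{0.5} = 0.
σ = (3.726 − 2.95)/(0 − (-1.881)) = 0.413.
μ = 2.95 − (-1.881)·0.413 = 3.726.

μ ≈ 3.726, σ ≈ 0.413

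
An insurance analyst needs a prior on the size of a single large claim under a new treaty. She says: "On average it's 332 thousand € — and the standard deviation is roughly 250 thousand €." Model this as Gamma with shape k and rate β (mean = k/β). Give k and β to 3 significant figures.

For Gamma(k, rate β): mean = k/β, variance = k/β², so CV = 1/√k.
CV = SD/mean = 250/332 = 0.753, hence k = 1/CV² = 1.76.
Then β = k/mean = 1.76/332 = 0.00531.

k ≈ 1.76, β ≈ 0.00531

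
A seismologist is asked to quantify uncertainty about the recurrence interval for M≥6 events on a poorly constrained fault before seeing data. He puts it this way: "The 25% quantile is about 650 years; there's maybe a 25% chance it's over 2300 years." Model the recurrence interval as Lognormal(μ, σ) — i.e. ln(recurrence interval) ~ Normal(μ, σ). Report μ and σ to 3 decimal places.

If T ~ Lognormal(μ,σ) then ln T ~ Normal(μ,σ), so the p-quantile of ln T is μ + z_p·σ.
ln(650) = 6.477 and ln(2300) = 7.741; z_{0.25} = -0.6745, z_{0.75} = 0.6745.
σ = (7.741 − 6.477)/(0.6745 − (-0.6745)) = 0.937.
μ = 6.477 − (-0.6745)·0.937 = 7.109.

μ ≈ 7.109, σ ≈ 0.937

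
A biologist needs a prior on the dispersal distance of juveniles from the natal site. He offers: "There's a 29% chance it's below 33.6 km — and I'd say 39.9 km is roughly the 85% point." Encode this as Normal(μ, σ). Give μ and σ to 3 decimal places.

μ = 35.793, σ = 3.963

The p-quantile of Normal(μ,σ) is μ + z_p·σ, with z_{0.29} = -0.5534 and z_{0.85} = 1.036.
Eliminate σ: μ = (z₂·x₁ − z₁·x₂)/(z₂ − z₁) = (1.036·33.6 − (-0.5534)·39.9)/1.59 = 35.793.
Then σ = (x₂ − x₁)/(z₂ − z₁) = (39.9 − 33.6)/1.59 = 3.963.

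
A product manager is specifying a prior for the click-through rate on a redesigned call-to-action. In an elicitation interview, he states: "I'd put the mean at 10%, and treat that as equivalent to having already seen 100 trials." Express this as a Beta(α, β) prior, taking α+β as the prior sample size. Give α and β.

α = 10, β = 90

Under the effective-sample-size interpretation, Beta(α, β) has prior mean α/(α+β) and prior sample size α+β.
So α+β = 100 and α/(α+β) = 0.1, giving α = 0.1·100 = 10 and β = 100 − 10 = 90.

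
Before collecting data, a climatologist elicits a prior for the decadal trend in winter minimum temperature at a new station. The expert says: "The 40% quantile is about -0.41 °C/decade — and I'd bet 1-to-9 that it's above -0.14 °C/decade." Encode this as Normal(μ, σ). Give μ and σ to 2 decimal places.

The p-quantile of Normal(μ,σ) is μ + z_p·σ, with z_{0.4} = -0.2533 and z_{0.9} = 1.282.
Eliminate σ: μ = (z₂·x₁ − z₁·x₂)/(z₂ − z₁) = (1.282·-0.41 − (-0.2533)·-0.14)/1.535 = -0.37.
Then σ = (x₂ − x₁)/(z₂ − z₁) = (-0.14 − -0.41)/1.535 = 0.18.

μ = -0.37, σ = 0.18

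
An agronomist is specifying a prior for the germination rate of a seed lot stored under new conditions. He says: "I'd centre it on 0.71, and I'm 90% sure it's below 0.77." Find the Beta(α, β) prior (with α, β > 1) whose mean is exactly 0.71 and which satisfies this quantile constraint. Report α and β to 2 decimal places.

α ≈ 64.09, β ≈ 26.18

With mean 0.71 fixed, write α = 0.71s, β = 0.29s where s = α+β.
Need P(θ < 0.77) = 0.9 under Beta(0.71s, 0.29s). Normal approximation: (q−m)/√(m(1−m)/s) ≈ z_{0.9} = 1.28, so s ≈ 0.71·0.29·(1.28)²/(0.77−0.71)² = 93.9.
At s = 93.9: P(θ<0.77) ≈ 0.905. Adjusting to match 0.9 gives s ≈ 90.26.
So α = 0.71·90.26 ≈ 64.09, β = 0.29·90.26 ≈ 26.18.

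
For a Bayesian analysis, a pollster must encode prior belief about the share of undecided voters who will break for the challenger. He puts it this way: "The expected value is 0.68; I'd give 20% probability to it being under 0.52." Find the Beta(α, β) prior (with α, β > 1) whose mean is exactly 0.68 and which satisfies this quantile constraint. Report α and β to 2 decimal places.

α ≈ 3.79, β ≈ 1.78

With mean 0.68 fixed, write α = 0.68s, β = 0.32s where s = α+β.
Need P(θ < 0.52) = 0.2 under Beta(0.68s, 0.32s). Normal approximation: (q−m)/√(m(1−m)/s) ≈ z_{0.2} = -0.842, so s ≈ 0.68·0.32·(-0.842)²/(0.52−0.68)² = 6.0.
At s = 6.0: P(θ<0.52) ≈ 0.192. Adjusting to match 0.2 gives s ≈ 5.57.
So α = 0.68·5.57 ≈ 3.79, β = 0.32·5.57 ≈ 1.78.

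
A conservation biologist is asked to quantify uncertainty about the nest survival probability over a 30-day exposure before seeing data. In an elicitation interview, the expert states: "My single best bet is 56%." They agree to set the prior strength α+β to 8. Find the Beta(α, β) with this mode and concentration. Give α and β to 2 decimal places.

α = 4.36, β = 3.64

For α,β > 1 the Beta mode is (α−1)/(α+β−2). With α+β = 8, the mode is (α−1)/6.
Set (α−1)/6 = 0.56 → α = 1 + 0.56·6 = 4.36.
β = 8 − α = 3.64.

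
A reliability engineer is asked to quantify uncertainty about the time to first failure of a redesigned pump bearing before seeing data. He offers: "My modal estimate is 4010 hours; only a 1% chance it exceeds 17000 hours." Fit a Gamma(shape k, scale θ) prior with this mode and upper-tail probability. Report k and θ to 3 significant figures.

k ≈ 2.97, θ ≈ 2030

Gamma(k,θ) with k>1 has mode (k−1)θ, so θ = 4010/(k−1).
Need P(X < 17000) = 0.99 with θ tied to k this way. Start at k = 2, θ = 4010: P(X<17000) ≈ 0.924.
Too low — raise k to concentrate. Iterating converges to k ≈ 2.97.
Then θ = 4010/(2.97−1) ≈ 2030.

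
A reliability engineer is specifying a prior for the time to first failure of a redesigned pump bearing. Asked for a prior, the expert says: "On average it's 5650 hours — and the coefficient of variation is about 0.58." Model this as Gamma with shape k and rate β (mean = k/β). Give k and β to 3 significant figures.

k ≈ 2.97, β ≈ 0.000526

For Gamma(k, rate β): mean = k/β, variance = k/β², so CV = 1/√k.
CV = 0.58, hence k = 1/CV² = 2.97.
Then β = k/mean = 2.97/5650 = 0.000526.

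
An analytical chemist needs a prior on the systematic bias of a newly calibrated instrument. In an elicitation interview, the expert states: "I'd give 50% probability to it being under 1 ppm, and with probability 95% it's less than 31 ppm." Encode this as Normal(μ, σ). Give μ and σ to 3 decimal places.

μ = 1.000, σ = 18.239

For Normal(μ,σ), the p-quantile is μ + z_p·σ. Here z_{0.5} = 0, z_{0.95} = 1.645.
So 1 = μ + 0σ and 31 = μ + 1.645σ.
Subtracting: σ = (31 − 1)/(1.645 − (0)) = 18.239.
Then μ = 1 − (0)·18.239 = 1.000.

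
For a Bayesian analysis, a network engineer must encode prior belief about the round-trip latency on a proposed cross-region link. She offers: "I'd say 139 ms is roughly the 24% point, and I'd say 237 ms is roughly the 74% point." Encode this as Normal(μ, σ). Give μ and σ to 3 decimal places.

μ = 190.286, σ = 72.612

The p-quantile of Normal(μ,σ) is μ + z_p·σ, with z_{0.24} = -0.7063 and z_{0.74} = 0.6433.
Eliminate σ: μ = (z₂·x₁ − z₁·x₂)/(z₂ − z₁) = (0.6433·139 − (-0.7063)·237)/1.35 = 190.286.
Then σ = (x₂ − x₁)/(z₂ − z₁) = (237 − 139)/1.35 = 72.612.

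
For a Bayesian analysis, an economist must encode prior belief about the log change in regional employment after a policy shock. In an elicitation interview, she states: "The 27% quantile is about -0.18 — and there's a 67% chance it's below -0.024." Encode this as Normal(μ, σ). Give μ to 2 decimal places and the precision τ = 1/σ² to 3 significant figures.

μ = -0.09, τ = 45.5

For Normal(μ,σ), the p-quantile is μ + z_p·σ. Here z_{0.27} = -0.6128, z_{0.67} = 0.4399.
So -0.18 = μ − 0.6128σ and -0.024 = μ + 0.4399σ.
Subtracting: σ = (-0.024 − -0.18)/(0.4399 − (-0.6128)) = 0.15.
Then μ = -0.18 − (-0.6128)·0.15 = -0.09.
Precision τ = 1/σ² = 1/0.1482² = 45.5.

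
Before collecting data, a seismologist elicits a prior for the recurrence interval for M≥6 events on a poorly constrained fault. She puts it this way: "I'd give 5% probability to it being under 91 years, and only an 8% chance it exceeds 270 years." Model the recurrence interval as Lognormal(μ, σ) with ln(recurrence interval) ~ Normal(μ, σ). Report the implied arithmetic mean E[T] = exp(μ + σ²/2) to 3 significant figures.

E[T] ≈ 174 years

If T ~ Lognormal(μ,σ) then ln T ~ Normal(μ,σ), so the p-quantile of ln T is μ + z_p·σ.
ln(91) = 4.511 and ln(270) = 5.598; z_{0.05} = -1.645, z_{0.92} = 1.405.
σ = (5.598 − 4.511)/(1.405 − (-1.645)) = 0.357.
μ = 4.511 − (-1.645)·0.357 = 5.097.
E[T] = exp(μ + σ²/2) = exp(5.097 + 0.0636) = 174 years.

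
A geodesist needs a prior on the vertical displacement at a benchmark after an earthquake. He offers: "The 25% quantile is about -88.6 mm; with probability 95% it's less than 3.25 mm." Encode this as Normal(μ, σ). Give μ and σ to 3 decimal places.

μ = -61.889, σ = 39.602

For Normal(μ,σ), the p-quantile is μ + z_p·σ. Here z_{0.25} = -0.6745, z_{0.95} = 1.645.
So -88.6 = μ − 0.6745σ and 3.25 = μ + 1.645σ.
Subtracting: σ = (3.25 − -88.6)/(1.645 − (-0.6745)) = 39.602.
Then μ = -88.6 − (-0.6745)·39.602 = -61.889.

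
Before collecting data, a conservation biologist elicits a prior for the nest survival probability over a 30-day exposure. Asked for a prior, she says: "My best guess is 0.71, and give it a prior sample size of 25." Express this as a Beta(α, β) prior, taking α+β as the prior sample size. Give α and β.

Under the effective-sample-size interpretation, Beta(α, β) has prior mean α/(α+β) and prior sample size α+β.
So α+β = 25 and α/(α+β) = 0.71, giving α = 0.71·25 = 17.75 and β = 25 − 17.75 = 7.25.

α = 17.75, β = 7.25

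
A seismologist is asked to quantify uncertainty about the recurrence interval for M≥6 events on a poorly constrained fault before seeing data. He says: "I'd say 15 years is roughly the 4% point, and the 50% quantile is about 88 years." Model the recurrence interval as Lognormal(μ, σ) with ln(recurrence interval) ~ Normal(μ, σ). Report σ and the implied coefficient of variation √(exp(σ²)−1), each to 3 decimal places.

σ ≈ 1.011, CV ≈ 1.333

If T ~ Lognormal(μ,σ) then ln T ~ Normal(μ,σ), so the p-quantile of ln T is μ + z_p·σ.
ln(15) = 2.708 and ln(88) = 4.477; z_{0.04} = -1.751, z_{0.5} = 0.
σ = (4.477 − 2.708)/(0 − (-1.751)) = 1.011.
μ = 2.708 − (-1.751)·1.011 = 4.477.
CV = √(exp(σ²)−1) = √(exp(1.0214)−1) = 1.333.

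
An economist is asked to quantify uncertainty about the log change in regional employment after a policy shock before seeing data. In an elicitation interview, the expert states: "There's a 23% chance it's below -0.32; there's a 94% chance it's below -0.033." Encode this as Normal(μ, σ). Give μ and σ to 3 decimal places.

μ = -0.228, σ = 0.125

For Normal(μ,σ), the p-quantile is μ + z_p·σ. Here z_{0.23} = -0.7388, z_{0.94} = 1.555.
So -0.32 = μ − 0.7388σ and -0.033 = μ + 1.555σ.
Subtracting: σ = (-0.033 − -0.32)/(1.555 − (-0.7388)) = 0.125.
Then μ = -0.32 − (-0.7388)·0.125 = -0.228.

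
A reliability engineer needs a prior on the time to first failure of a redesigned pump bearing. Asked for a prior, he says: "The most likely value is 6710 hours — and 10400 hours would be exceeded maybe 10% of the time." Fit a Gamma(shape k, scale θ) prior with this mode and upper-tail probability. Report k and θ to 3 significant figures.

Gamma(k,θ) with k>1 has mode (k−1)θ, so θ = 6710/(k−1).
Need P(X < 10400) = 0.9 with θ tied to k this way. Start at k = 2, θ = 6710: P(X<10400) ≈ 0.459.
Too low — raise k to concentrate. Iterating converges to k ≈ 10.7.
Then θ = 6710/(10.7−1) ≈ 689.

k ≈ 10.7, θ ≈ 689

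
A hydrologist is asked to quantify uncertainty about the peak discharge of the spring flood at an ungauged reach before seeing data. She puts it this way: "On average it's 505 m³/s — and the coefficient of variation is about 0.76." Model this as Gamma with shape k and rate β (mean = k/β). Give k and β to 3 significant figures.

For Gamma(k, rate β): mean = k/β, variance = k/β², so CV = 1/√k.
CV = 0.76, hence k = 1/CV² = 1.73.
Then β = k/mean = 1.73/505 = 0.00343.

k ≈ 1.73, β ≈ 0.00343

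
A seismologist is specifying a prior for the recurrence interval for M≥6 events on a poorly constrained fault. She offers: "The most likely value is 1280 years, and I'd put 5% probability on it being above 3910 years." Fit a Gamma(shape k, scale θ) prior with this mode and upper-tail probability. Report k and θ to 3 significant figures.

Gamma(k,θ) with k>1 has mode (k−1)θ, so θ = 1280/(k−1).
Need P(X < 3910) = 0.95 with θ tied to k this way. Start at k = 2, θ = 1280: P(X<3910) ≈ 0.809.
Too low — raise k to concentrate. Iterating converges to k ≈ 3.12.
Then θ = 1280/(3.12−1) ≈ 604.

k ≈ 3.12, θ ≈ 604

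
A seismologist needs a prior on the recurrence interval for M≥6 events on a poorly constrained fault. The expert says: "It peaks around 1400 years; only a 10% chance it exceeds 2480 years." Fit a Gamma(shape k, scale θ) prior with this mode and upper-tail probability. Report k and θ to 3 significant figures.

k ≈ 6.82, θ ≈ 241

Gamma(k,θ) with k>1 has mode (k−1)θ, so θ = 1400/(k−1).
Need P(X < 2480) = 0.9 with θ tied to k this way. Start at k = 2, θ = 1400: P(X<2480) ≈ 0.529.
Too low — raise k to concentrate. Iterating converges to k ≈ 6.82.
Then θ = 1400/(6.82−1) ≈ 241.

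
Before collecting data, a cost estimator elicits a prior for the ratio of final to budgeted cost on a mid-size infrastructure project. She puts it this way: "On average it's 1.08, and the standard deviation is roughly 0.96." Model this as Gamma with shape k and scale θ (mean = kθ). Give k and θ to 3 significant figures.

For Gamma(k, scale θ): mean = kθ, variance = kθ², so CV = 1/√k.
CV = SD/mean = 0.96/1.08 = 0.8889, hence k = 1/CV² = 1.27.
Then θ = mean/k = 1.08/1.27 = 0.853.

k ≈ 1.27, θ ≈ 0.853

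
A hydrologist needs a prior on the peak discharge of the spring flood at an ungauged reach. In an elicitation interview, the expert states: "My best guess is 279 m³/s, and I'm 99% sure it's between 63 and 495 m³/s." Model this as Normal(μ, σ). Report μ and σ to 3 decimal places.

A symmetric 99% interval runs μ ± z·σ with z = 2.576.
Half-width = 216, so σ = 216/2.576 = 83.856.
μ is the stated best guess, 279.000.

μ = 279.000, σ = 83.856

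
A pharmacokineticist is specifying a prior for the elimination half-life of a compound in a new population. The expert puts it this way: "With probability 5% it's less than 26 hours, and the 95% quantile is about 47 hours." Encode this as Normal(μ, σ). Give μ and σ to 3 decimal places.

μ = 36.500, σ = 6.384

For Normal(μ,σ), the p-quantile is μ + z_p·σ. Here z_{0.05} = -1.645, z_{0.95} = 1.645.
So 26 = μ − 1.645σ and 47 = μ + 1.645σ.
Subtracting: σ = (47 − 26)/(1.645 − (-1.645)) = 6.384.
Then μ = 26 − (-1.645)·6.384 = 36.500.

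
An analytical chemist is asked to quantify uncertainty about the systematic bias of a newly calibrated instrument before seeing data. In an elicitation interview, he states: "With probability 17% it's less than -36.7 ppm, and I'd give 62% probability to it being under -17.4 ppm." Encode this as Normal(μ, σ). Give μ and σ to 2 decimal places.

μ = -22.08, σ = 15.32

The p-quantile of Normal(μ,σ) is μ + z_p·σ, with z_{0.17} = -0.9542 and z_{0.62} = 0.3055.
Eliminate σ: μ = (z₂·x₁ − z₁·x₂)/(z₂ − z₁) = (0.3055·-36.7 − (-0.9542)·-17.4)/1.26 = -22.08.
Then σ = (x₂ − x₁)/(z₂ − z₁) = (-17.4 − -36.7)/1.26 = 15.32.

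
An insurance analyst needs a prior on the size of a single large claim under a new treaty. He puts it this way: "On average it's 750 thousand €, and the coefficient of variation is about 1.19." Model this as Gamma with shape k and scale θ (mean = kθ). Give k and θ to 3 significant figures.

For Gamma(k, scale θ): mean = kθ, variance = kθ², so CV = 1/√k.
CV = 1.19, hence k = 1/CV² = 0.706.
Then θ = mean/k = 750/0.706 = 1060.

k ≈ 0.706, θ ≈ 1060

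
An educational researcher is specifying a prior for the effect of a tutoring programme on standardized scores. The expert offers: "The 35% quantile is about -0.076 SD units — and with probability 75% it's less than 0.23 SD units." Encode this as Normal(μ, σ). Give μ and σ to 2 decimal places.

The p-quantile of Normal(μ,σ) is μ + z_p·σ, with z_{0.35} = -0.3853 and z_{0.75} = 0.6745.
Eliminate σ: μ = (z₂·x₁ − z₁·x₂)/(z₂ − z₁) = (0.6745·-0.076 − (-0.3853)·0.23)/1.06 = 0.04.
Then σ = (x₂ − x₁)/(z₂ − z₁) = (0.23 − -0.076)/1.06 = 0.29.

μ = 0.04, σ = 0.29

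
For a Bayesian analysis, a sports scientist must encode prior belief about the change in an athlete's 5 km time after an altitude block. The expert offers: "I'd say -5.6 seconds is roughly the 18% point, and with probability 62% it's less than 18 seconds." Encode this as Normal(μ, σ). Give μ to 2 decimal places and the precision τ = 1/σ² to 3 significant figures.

The p-quantile of Normal(μ,σ) is μ + z_p·σ, with z_{0.18} = -0.9154 and z_{0.62} = 0.3055.
Eliminate σ: μ = (z₂·x₁ − z₁·x₂)/(z₂ − z₁) = (0.3055·-5.6 − (-0.9154)·18)/1.221 = 12.09.
Then σ = (x₂ − x₁)/(z₂ − z₁) = (18 − -5.6)/1.221 = 19.33.
Precision τ = 1/σ² = 1/19.33² = 0.00268.

μ = 12.09, τ = 0.00268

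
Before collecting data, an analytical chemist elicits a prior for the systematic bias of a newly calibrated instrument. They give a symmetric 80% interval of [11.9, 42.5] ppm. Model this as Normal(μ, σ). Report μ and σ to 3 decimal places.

A symmetric 80% interval runs μ ± z·σ with z = 1.282.
Half-width = 15.3, so σ = 15.3/1.282 = 11.939.
μ is the interval midpoint, 27.200.

μ = 27.200, σ = 11.939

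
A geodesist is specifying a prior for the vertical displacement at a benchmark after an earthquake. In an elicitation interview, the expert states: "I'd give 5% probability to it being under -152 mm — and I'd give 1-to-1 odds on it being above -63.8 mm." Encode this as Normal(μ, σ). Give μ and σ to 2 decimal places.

μ = -63.80, σ = 53.62

For Normal(μ,σ), the p-quantile is μ + z_p·σ. Here z_{0.05} = -1.645, z_{0.5} = 0.
So -152 = μ − 1.645σ and -63.8 = μ + 0σ.
Subtracting: σ = (-63.8 − -152)/(0 − (-1.645)) = 53.62.
Then μ = -152 − (-1.645)·53.62 = -63.80.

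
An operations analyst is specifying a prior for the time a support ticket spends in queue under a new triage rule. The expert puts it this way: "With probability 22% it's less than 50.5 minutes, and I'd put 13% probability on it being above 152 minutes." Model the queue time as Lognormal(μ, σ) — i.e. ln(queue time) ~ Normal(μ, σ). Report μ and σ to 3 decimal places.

If T ~ Lognormal(μ,σ) then ln T ~ Normal(μ,σ), so the p-quantile of ln T is μ + z_p·σ.
ln(50.5) = 3.922 and ln(152) = 5.024; z_{0.22} = -0.7722, z_{0.87} = 1.126.
σ = (5.024 − 3.922)/(1.126 − (-0.7722)) = 0.580.
μ = 3.922 − (-0.7722)·0.580 = 4.370.

μ ≈ 4.370, σ ≈ 0.580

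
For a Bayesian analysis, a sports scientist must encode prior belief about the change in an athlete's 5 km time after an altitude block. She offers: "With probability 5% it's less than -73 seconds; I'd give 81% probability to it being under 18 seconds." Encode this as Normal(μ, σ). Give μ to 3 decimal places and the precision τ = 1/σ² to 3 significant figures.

μ = -13.667, τ = 0.000769

For Normal(μ,σ), the p-quantile is μ + z_p·σ. Here z_{0.05} = -1.645, z_{0.81} = 0.8779.
So -73 = μ − 1.645σ and 18 = μ + 0.8779σ.
Subtracting: σ = (18 − -73)/(0.8779 − (-1.645)) = 36.072.
Then μ = -73 − (-1.645)·36.072 = -13.667.
Precision τ = 1/σ² = 1/36.07² = 0.000769.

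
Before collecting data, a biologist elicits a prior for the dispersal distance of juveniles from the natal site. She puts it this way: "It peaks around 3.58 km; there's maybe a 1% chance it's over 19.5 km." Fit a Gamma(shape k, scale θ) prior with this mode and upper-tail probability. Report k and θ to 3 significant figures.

Gamma(k,θ) with k>1 has mode (k−1)θ, so θ = 3.58/(k−1).
Need P(X < 19.5) = 0.99 with θ tied to k this way. Start at k = 2, θ = 3.58: P(X<19.5) ≈ 0.972.
Too low — raise k to concentrate. Iterating converges to k ≈ 2.33.
Then θ = 3.58/(2.33−1) ≈ 2.69.

k ≈ 2.33, θ ≈ 2.69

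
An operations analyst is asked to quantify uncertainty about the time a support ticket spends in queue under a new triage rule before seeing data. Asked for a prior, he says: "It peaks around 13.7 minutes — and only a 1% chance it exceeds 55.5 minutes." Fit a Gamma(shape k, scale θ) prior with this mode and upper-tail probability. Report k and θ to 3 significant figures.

Gamma(k,θ) with k>1 has mode (k−1)θ, so θ = 13.7/(k−1).
Need P(X < 55.5) = 0.99 with θ tied to k this way. Start at k = 2, θ = 13.7: P(X<55.5) ≈ 0.912.
Too low — raise k to concentrate. Iterating converges to k ≈ 3.13.
Then θ = 13.7/(3.13−1) ≈ 6.44.

k ≈ 3.13, θ ≈ 6.44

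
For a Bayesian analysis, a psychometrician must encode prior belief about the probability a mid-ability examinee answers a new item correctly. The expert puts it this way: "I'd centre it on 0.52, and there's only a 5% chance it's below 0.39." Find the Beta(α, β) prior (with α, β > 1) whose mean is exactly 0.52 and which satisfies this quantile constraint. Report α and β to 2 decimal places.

α ≈ 20.51, β ≈ 18.93

With mean 0.52 fixed, write α = 0.52s, β = 0.48s where s = α+β.
Need P(θ < 0.39) = 0.05 under Beta(0.52s, 0.48s). Normal approximation: (q−m)/√(m(1−m)/s) ≈ z_{0.05} = -1.64, so s ≈ 0.52·0.48·(-1.64)²/(0.39−0.52)² = 40.0.
At s = 40.0: P(θ<0.39) ≈ 0.049. Adjusting to match 0.05 gives s ≈ 39.44.
So α = 0.52·39.44 ≈ 20.51, β = 0.48·39.44 ≈ 18.93.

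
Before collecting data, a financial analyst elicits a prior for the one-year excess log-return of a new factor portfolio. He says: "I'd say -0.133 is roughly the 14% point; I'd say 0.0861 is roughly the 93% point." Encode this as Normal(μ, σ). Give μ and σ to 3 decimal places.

μ = -0.040, σ = 0.086

The p-quantile of Normal(μ,σ) is μ + z_p·σ, with z_{0.14} = -1.08 and z_{0.93} = 1.476.
Eliminate σ: μ = (z₂·x₁ − z₁·x₂)/(z₂ − z₁) = (1.476·-0.133 − (-1.08)·0.0861)/2.556 = -0.040.
Then σ = (x₂ − x₁)/(z₂ − z₁) = (0.0861 − -0.133)/2.556 = 0.086.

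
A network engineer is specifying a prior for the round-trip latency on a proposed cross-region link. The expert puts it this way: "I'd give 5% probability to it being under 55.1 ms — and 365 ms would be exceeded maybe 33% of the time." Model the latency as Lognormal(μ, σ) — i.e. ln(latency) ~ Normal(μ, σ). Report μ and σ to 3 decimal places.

μ ≈ 5.501, σ ≈ 0.907

If T ~ Lognormal(μ,σ) then ln T ~ Normal(μ,σ), so the p-quantile of ln T is μ + z_p·σ.
ln(55.1) = 4.009 and ln(365) = 5.9; z_{0.05} = -1.645, z_{0.67} = 0.4399.
σ = (5.9 − 4.009)/(0.4399 − (-1.645)) = 0.907.
μ = 4.009 − (-1.645)·0.907 = 5.501.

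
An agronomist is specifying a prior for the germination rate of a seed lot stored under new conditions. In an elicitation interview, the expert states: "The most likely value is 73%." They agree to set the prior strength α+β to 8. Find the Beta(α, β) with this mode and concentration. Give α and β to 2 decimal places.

For α,β > 1 the Beta mode is (α−1)/(α+β−2). With α+β = 8, the mode is (α−1)/6.
Set (α−1)/6 = 0.73 → α = 1 + 0.73·6 = 5.38.
β = 8 − α = 2.62.

α = 5.38, β = 2.62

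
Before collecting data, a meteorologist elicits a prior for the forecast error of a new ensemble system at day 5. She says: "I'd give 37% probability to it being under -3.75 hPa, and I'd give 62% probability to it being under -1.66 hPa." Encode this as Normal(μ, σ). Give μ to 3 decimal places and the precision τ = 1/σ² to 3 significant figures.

The p-quantile of Normal(μ,σ) is μ + z_p·σ, with z_{0.37} = -0.3319 and z_{0.62} = 0.3055.
Eliminate σ: μ = (z₂·x₁ − z₁·x₂)/(z₂ − z₁) = (0.3055·-3.75 − (-0.3319)·-1.66)/0.6373 = -2.662.
Then σ = (x₂ − x₁)/(z₂ − z₁) = (-1.66 − -3.75)/0.6373 = 3.279.
Precision τ = 1/σ² = 1/3.279² = 0.093.

μ = -2.662, τ = 0.093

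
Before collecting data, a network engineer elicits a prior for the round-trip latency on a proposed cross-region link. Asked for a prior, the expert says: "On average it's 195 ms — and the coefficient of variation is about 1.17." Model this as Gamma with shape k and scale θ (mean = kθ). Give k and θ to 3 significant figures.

k ≈ 0.731, θ ≈ 267

For Gamma(k, scale θ): mean = kθ, variance = kθ², so CV = 1/√k.
CV = 1.17, hence k = 1/CV² = 0.731.
Then θ = mean/k = 195/0.731 = 267.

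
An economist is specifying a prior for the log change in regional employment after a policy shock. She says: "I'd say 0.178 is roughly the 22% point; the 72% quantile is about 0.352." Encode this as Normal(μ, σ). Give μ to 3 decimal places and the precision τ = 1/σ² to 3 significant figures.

μ = 0.277, τ = 60.6

The p-quantile of Normal(μ,σ) is μ + z_p·σ, with z_{0.22} = -0.7722 and z_{0.72} = 0.5828.
Eliminate σ: μ = (z₂·x₁ − z₁·x₂)/(z₂ − z₁) = (0.5828·0.178 − (-0.7722)·0.352)/1.355 = 0.277.
Then σ = (x₂ − x₁)/(z₂ − z₁) = (0.352 − 0.178)/1.355 = 0.128.
Precision τ = 1/σ² = 1/0.1284² = 60.6.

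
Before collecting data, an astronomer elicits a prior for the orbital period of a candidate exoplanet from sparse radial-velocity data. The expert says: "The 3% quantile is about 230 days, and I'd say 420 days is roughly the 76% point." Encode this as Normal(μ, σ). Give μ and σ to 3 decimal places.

μ = 368.128, σ = 73.441

For Normal(μ,σ), the p-quantile is μ + z_p·σ. Here z_{0.03} = -1.881, z_{0.76} = 0.7063.
So 230 = μ − 1.881σ and 420 = μ + 0.7063σ.
Subtracting: σ = (420 − 230)/(0.7063 − (-1.881)) = 73.441.
Then μ = 230 − (-1.881)·73.441 = 368.128.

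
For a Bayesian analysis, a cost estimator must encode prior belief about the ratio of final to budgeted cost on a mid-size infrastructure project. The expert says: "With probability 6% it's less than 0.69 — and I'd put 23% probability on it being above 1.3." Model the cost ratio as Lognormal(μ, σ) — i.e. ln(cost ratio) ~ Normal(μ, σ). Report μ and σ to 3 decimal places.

If T ~ Lognormal(μ,σ) then ln T ~ Normal(μ,σ), so the p-quantile of ln T is μ + z_p·σ.
ln(0.69) = -0.3711 and ln(1.3) = 0.2624; z_{0.06} = -1.555, z_{0.77} = 0.7388.
σ = (0.2624 − -0.3711)/(0.7388 − (-1.555)) = 0.276.
μ = -0.3711 − (-1.555)·0.276 = 0.058.

μ ≈ 0.058, σ ≈ 0.276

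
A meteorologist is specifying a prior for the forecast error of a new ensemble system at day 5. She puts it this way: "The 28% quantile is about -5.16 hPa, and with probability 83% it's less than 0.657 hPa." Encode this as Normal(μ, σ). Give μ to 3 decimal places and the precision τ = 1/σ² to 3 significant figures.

The p-quantile of Normal(μ,σ) is μ + z_p·σ, with z_{0.28} = -0.5828 and z_{0.83} = 0.9542.
Eliminate σ: μ = (z₂·x₁ − z₁·x₂)/(z₂ − z₁) = (0.9542·-5.16 − (-0.5828)·0.657)/1.537 = -2.954.
Then σ = (x₂ − x₁)/(z₂ − z₁) = (0.657 − -5.16)/1.537 = 3.785.
Precision τ = 1/σ² = 1/3.785² = 0.0698.

μ = -2.954, τ = 0.0698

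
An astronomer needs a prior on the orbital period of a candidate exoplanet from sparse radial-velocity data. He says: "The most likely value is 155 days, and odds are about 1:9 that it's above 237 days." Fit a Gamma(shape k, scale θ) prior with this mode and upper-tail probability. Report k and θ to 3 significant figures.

k ≈ 11.3, θ ≈ 15

Gamma(k,θ) with k>1 has mode (k−1)θ, so θ = 155/(k−1).
Need P(X < 237) = 0.9 with θ tied to k this way. Start at k = 2, θ = 155: P(X<237) ≈ 0.452.
Too low — raise k to concentrate. Iterating converges to k ≈ 11.3.
Then θ = 155/(11.3−1) ≈ 15.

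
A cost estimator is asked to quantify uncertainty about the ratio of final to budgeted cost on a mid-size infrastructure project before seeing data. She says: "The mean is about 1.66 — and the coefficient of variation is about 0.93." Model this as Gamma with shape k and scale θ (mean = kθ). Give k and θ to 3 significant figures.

k ≈ 1.16, θ ≈ 1.44

For Gamma(k, scale θ): mean = kθ, variance = kθ², so CV = 1/√k.
CV = 0.93, hence k = 1/CV² = 1.16.
Then θ = mean/k = 1.66/1.16 = 1.44.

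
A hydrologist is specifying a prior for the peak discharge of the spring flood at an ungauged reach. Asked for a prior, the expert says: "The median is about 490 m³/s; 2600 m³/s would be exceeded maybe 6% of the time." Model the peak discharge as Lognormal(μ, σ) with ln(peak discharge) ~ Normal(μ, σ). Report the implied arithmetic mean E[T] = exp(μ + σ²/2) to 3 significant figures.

E[T] ≈ 872 m³/s

If T ~ Lognormal(μ,σ) then ln T ~ Normal(μ,σ), so the p-quantile of ln T is μ + z_p·σ.
ln(490) = 6.194 and ln(2600) = 7.863; z_{0.5} = 0, z_{0.94} = 1.555.
σ = (7.863 − 6.194)/(1.555 − (0)) = 1.073.
μ = 6.194 − (0)·1.073 = 6.194.
E[T] = exp(μ + σ²/2) = exp(6.194 + 0.5761) = 872 m³/s.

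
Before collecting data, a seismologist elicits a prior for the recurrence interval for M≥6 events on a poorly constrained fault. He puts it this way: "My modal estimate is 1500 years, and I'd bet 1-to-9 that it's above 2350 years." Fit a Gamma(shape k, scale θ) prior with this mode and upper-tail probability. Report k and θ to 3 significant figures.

Gamma(k,θ) with k>1 has mode (k−1)θ, so θ = 1500/(k−1).
Need P(X < 2350) = 0.9 with θ tied to k this way. Start at k = 2, θ = 1500: P(X<2350) ≈ 0.464.
Too low — raise k to concentrate. Iterating converges to k ≈ 10.3.
Then θ = 1500/(10.3−1) ≈ 161.

k ≈ 10.3, θ ≈ 161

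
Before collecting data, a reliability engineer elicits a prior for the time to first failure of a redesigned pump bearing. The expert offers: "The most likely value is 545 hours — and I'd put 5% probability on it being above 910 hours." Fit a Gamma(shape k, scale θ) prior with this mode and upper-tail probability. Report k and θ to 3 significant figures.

Gamma(k,θ) with k>1 has mode (k−1)θ, so θ = 545/(k−1).
Need P(X < 910) = 0.95 with θ tied to k this way. Start at k = 2, θ = 545: P(X<910) ≈ 0.497.
Too low — raise k to concentrate. Iterating converges to k ≈ 11.6.
Then θ = 545/(11.6−1) ≈ 51.3.

k ≈ 11.6, θ ≈ 51.3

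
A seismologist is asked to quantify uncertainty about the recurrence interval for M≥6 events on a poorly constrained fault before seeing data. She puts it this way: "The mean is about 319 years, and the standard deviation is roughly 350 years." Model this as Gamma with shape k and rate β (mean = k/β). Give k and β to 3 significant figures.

For Gamma(k, rate β): mean = k/β, variance = k/β², so CV = 1/√k.
CV = SD/mean = 350/319 = 1.097, hence k = 1/CV² = 0.831.
Then β = k/mean = 0.831/319 = 0.0026.

k ≈ 0.831, β ≈ 0.0026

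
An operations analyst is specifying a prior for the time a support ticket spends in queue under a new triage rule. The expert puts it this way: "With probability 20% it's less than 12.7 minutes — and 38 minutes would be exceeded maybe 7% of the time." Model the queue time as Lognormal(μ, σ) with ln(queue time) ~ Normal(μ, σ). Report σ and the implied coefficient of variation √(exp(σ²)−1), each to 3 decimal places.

If T ~ Lognormal(μ,σ) then ln T ~ Normal(μ,σ), so the p-quantile of ln T is μ + z_p·σ.
ln(12.7) = 2.542 and ln(38) = 3.638; z_{0.2} = -0.8416, z_{0.93} = 1.476.
σ = (3.638 − 2.542)/(1.476 − (-0.8416)) = 0.473.
μ = 2.542 − (-0.8416)·0.473 = 2.940.
CV = √(exp(σ²)−1) = √(exp(0.2237)−1) = 0.501.

σ ≈ 0.473, CV ≈ 0.501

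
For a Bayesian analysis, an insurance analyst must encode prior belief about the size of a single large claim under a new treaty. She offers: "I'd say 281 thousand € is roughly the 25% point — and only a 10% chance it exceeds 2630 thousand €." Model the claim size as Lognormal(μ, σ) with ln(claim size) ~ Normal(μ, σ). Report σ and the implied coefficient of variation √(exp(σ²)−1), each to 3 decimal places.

If T ~ Lognormal(μ,σ) then ln T ~ Normal(μ,σ), so the p-quantile of ln T is μ + z_p·σ.
ln(281) = 5.638 and ln(2630) = 7.875; z_{0.25} = -0.6745, z_{0.9} = 1.282.
σ = (7.875 − 5.638)/(1.282 − (-0.6745)) = 1.143.
μ = 5.638 − (-0.6745)·1.143 = 6.410.
CV = √(exp(σ²)−1) = √(exp(1.3072)−1) = 1.642.

σ ≈ 1.143, CV ≈ 1.642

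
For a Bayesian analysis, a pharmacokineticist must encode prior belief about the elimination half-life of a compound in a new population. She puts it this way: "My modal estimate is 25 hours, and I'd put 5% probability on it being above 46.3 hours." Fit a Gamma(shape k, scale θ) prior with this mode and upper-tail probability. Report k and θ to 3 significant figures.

k ≈ 8.33, θ ≈ 3.41

Gamma(k,θ) with k>1 has mode (k−1)θ, so θ = 25/(k−1).
Need P(X < 46.3) = 0.95 with θ tied to k this way. Start at k = 2, θ = 25: P(X<46.3) ≈ 0.552.
Too low — raise k to concentrate. Iterating converges to k ≈ 8.33.
Then θ = 25/(8.33−1) ≈ 3.41.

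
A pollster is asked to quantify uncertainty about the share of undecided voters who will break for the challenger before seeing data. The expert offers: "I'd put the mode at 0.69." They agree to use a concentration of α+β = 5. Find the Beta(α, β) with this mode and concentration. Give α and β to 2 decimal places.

α = 3.07, β = 1.93

For α,β > 1 the Beta mode is (α−1)/(α+β−2). With α+β = 5, the mode is (α−1)/3.
Set (α−1)/3 = 0.69 → α = 1 + 0.69·3 = 3.07.
β = 5 − α = 1.93.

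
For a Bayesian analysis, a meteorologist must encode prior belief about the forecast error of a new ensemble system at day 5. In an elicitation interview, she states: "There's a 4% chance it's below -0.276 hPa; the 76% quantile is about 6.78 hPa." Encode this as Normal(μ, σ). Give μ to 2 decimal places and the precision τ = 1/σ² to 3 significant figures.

μ = 4.75, τ = 0.121

The p-quantile of Normal(μ,σ) is μ + z_p·σ, with z_{0.04} = -1.751 and z_{0.76} = 0.7063.
Eliminate σ: μ = (z₂·x₁ − z₁·x₂)/(z₂ − z₁) = (0.7063·-0.276 − (-1.751)·6.78)/2.457 = 4.75.
Then σ = (x₂ − x₁)/(z₂ − z₁) = (6.78 − -0.276)/2.457 = 2.87.
Precision τ = 1/σ² = 1/2.872² = 0.121.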